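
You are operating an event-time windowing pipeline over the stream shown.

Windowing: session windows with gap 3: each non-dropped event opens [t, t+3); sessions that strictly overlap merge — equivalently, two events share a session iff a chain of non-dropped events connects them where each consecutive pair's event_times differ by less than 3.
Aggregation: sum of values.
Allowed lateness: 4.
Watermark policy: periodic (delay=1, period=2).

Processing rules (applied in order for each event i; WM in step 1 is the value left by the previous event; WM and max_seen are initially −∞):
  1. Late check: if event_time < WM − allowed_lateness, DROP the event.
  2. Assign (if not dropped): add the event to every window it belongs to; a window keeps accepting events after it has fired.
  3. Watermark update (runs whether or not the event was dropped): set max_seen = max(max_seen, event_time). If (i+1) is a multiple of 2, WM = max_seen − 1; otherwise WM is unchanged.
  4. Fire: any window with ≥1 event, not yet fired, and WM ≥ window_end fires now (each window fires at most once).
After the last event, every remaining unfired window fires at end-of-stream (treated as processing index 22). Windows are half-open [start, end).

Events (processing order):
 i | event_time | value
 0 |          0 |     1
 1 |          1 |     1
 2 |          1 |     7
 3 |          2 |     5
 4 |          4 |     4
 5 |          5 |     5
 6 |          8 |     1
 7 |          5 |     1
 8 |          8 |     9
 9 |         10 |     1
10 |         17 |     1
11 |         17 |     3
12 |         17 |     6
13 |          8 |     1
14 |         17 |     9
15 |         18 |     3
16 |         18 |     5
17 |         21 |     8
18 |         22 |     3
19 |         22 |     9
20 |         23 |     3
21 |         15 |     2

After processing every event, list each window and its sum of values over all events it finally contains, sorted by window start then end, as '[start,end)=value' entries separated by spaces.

i=0 t=0 v=1: → [0,3); WM=−∞
i=1 t=1 v=1: → [0,4); WM=0
i=2 t=1 v=7: → [0,4); WM=0
i=3 t=2 v=5: → [0,5); WM=1
i=4 t=4 v=4: → [0,7); WM=1
i=5 t=5 v=5: → [0,8); WM=4
i=6 t=8 v=1: → [8,11); WM=4
i=7 t=5 v=1: → [0,8); WM=7
i=8 t=8 v=9: → [8,11); WM=7
i=9 t=10 v=1: → [8,13); WM=9
i=10 t=17 v=1: → [17,20); WM=9
i=11 t=17 v=3: → [17,20); WM=16
i=12 t=17 v=6: → [17,20); WM=16
i=13 t=8 v=1: DROP (t<16-4); WM=16
i=14 t=17 v=9: → [17,20); WM=16
i=15 t=18 v=3: → [17,21); WM=17
i=16 t=18 v=5: → [17,21); WM=17
i=17 t=21 v=8: → [21,24); WM=20
i=18 t=22 v=3: → [21,25); WM=20
i=19 t=22 v=9: → [21,25); WM=21
i=20 t=23 v=3: → [21,26); WM=21
i=21 t=15 v=2: DROP (t<21-4); WM=22

[0,8)=24 [8,13)=11 [17,21)=27 [21,26)=23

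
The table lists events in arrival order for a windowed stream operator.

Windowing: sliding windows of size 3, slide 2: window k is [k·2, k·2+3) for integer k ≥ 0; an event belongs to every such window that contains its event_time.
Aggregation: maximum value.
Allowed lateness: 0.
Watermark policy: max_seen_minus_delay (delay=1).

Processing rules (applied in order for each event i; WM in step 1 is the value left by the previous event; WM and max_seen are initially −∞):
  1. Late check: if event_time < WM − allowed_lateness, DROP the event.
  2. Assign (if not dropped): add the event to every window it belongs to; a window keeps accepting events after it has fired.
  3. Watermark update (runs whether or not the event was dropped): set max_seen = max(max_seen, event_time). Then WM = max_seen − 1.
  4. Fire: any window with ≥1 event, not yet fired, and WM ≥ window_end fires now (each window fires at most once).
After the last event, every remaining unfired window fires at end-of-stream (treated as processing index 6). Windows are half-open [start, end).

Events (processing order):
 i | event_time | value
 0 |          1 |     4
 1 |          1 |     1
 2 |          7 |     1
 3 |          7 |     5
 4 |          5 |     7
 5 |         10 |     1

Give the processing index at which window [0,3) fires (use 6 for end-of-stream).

2

i=0 t=1 v=4: → [0,3); WM=0
i=1 t=1 v=1: → [0,3); WM=0
i=2 t=7 v=1: → [6,9); WM=6; [0,3) fires=4
i=3 t=7 v=5: → [6,9); WM=6
i=4 t=5 v=7: DROP (t<6-0); WM=6
i=5 t=10 v=1: → [10,13),[8,11); WM=9; [6,9) fires=5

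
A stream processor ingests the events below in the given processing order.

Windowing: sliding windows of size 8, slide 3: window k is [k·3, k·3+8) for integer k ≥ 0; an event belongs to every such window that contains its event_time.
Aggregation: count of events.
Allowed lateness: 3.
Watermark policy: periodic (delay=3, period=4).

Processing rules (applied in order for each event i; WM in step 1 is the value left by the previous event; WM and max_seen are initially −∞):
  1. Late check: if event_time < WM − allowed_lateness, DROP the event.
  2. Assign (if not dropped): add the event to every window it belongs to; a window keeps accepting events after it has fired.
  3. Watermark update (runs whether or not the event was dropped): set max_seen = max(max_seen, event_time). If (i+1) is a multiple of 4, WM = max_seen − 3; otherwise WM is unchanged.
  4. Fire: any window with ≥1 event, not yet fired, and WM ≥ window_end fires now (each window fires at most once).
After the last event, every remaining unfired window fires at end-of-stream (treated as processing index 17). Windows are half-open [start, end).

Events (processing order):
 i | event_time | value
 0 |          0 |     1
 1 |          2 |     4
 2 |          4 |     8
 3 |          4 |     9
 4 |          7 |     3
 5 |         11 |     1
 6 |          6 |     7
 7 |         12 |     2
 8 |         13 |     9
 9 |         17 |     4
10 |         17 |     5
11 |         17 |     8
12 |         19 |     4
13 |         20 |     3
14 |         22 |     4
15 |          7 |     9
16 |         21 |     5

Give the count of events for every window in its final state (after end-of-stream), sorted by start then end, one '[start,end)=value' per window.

i=0 t=0 v=1: → [0,8); WM=−∞
i=1 t=2 v=4: → [0,8); WM=−∞
i=2 t=4 v=8: → [3,11),[0,8); WM=−∞
i=3 t=4 v=9: → [3,11),[0,8); WM=1
i=4 t=7 v=3: → [6,14),[3,11),[0,8); WM=1
i=5 t=11 v=1: → [9,17),[6,14); WM=1
i=6 t=6 v=7: → [6,14),[3,11),[0,8); WM=1
i=7 t=12 v=2: → [12,20),[9,17),[6,14); WM=9; [0,8) fires=6
i=8 t=13 v=9: → [12,20),[9,17),[6,14); WM=9
i=9 t=17 v=4: → [15,23),[12,20); WM=9
i=10 t=17 v=5: → [15,23),[12,20); WM=9
i=11 t=17 v=8: → [15,23),[12,20); WM=14; [3,11) fires=4 [6,14) fires=5
i=12 t=19 v=4: → [18,26),[15,23),[12,20); WM=14
i=13 t=20 v=3: → [18,26),[15,23); WM=14
i=14 t=22 v=4: → [21,29),[18,26),[15,23); WM=14
i=15 t=7 v=9: DROP (t<14-3); WM=19; [9,17) fires=3
i=16 t=21 v=5: → [21,29),[18,26),[15,23); WM=19

[0,8)=6 [3,11)=4 [6,14)=5 [9,17)=3 [12,20)=6 [15,23)=7 [18,26)=4 [21,29)=2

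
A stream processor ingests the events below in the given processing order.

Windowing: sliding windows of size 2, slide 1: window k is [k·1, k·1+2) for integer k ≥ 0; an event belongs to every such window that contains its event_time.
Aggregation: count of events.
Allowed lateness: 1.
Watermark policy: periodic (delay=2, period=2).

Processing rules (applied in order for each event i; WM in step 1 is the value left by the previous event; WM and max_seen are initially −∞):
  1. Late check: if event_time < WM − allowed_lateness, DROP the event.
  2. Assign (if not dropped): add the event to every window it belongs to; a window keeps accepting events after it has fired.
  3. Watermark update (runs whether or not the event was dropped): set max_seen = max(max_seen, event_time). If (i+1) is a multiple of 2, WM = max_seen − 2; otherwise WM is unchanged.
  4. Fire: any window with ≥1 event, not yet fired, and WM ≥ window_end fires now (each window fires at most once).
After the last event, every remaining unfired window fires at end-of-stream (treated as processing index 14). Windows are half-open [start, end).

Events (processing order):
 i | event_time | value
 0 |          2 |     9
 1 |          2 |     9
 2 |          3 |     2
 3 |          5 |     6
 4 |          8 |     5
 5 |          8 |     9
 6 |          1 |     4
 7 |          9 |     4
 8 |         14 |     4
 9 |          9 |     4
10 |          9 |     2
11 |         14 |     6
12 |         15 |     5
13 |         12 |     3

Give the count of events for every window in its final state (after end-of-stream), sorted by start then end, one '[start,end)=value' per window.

i=0 t=2 v=9: → [2,4),[1,3); WM=−∞
i=1 t=2 v=9: → [2,4),[1,3); WM=0
i=2 t=3 v=2: → [3,5),[2,4); WM=0
i=3 t=5 v=6: → [5,7),[4,6); WM=3; [1,3) fires=2
i=4 t=8 v=5: → [8,10),[7,9); WM=3
i=5 t=8 v=9: → [8,10),[7,9); WM=6; [2,4) fires=3 [3,5) fires=1 [4,6) fires=1
i=6 t=1 v=4: DROP (t<6-1); WM=6
i=7 t=9 v=4: → [9,11),[8,10); WM=7; [5,7) fires=1
i=8 t=14 v=4: → [14,16),[13,15); WM=7
i=9 t=9 v=4: → [9,11),[8,10); WM=12; [7,9) fires=2 [8,10) fires=4 [9,11) fires=2
i=10 t=9 v=2: DROP (t<12-1); WM=12
i=11 t=14 v=6: → [14,16),[13,15); WM=12
i=12 t=15 v=5: → [15,17),[14,16); WM=12
i=13 t=12 v=3: → [12,14),[11,13); WM=13; [11,13) fires=1

[1,3)=2 [2,4)=3 [3,5)=1 [4,6)=1 [5,7)=1 [7,9)=2 [8,10)=4 [9,11)=2 [11,13)=1 [12,14)=1 [13,15)=2 [14,16)=3 [15,17)=1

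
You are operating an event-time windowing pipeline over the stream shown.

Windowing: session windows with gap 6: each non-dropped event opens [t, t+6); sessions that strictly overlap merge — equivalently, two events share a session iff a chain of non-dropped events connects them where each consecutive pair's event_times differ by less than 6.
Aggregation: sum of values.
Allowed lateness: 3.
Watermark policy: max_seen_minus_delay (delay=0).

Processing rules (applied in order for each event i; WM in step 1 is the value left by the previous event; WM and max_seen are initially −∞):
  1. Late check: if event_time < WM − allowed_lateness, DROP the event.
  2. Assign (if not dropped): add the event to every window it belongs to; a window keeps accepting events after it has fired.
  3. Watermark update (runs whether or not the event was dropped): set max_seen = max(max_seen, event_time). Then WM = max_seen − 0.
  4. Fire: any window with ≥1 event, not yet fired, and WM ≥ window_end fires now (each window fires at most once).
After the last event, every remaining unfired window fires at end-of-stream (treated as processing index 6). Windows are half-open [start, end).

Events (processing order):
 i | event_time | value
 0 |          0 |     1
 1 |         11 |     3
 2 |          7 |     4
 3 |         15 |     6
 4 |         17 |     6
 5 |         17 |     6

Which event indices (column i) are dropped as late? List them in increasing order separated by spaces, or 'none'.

2

i=0 t=0 v=1: → [0,6); WM=0
i=1 t=11 v=3: → [11,17); WM=11
i=2 t=7 v=4: DROP (t<11-3); WM=11
i=3 t=15 v=6: → [11,21); WM=15
i=4 t=17 v=6: → [11,23); WM=17
i=5 t=17 v=6: → [11,23); WM=17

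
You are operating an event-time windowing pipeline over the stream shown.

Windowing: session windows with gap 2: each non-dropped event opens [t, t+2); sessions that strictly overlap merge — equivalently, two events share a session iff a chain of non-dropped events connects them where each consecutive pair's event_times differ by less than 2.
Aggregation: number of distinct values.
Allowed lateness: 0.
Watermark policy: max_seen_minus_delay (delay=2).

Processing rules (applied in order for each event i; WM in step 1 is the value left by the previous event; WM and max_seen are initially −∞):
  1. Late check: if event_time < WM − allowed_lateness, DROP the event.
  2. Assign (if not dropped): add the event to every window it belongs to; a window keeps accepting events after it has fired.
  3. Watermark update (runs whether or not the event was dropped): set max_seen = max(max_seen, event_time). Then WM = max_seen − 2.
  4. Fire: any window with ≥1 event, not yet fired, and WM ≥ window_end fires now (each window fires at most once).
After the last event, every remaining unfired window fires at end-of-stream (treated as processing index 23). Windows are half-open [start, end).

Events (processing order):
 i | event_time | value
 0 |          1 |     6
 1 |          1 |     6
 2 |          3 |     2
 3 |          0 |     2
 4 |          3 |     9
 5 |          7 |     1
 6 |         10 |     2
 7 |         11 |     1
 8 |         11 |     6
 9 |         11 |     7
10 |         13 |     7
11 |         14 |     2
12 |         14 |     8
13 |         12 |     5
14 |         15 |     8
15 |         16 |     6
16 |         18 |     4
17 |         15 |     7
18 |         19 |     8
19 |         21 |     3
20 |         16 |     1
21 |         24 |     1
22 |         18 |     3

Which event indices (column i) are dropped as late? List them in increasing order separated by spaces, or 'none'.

3 17 20 22

i=0 t=1 v=6: → [1,3); WM=-1
i=1 t=1 v=6: → [1,3); WM=-1
i=2 t=3 v=2: → [3,5); WM=1
i=3 t=0 v=2: DROP (t<1-0); WM=1
i=4 t=3 v=9: → [3,5); WM=1
i=5 t=7 v=1: → [7,9); WM=5
i=6 t=10 v=2: → [10,12); WM=8
i=7 t=11 v=1: → [10,13); WM=9
i=8 t=11 v=6: → [10,13); WM=9
i=9 t=11 v=7: → [10,13); WM=9
i=10 t=13 v=7: → [13,15); WM=11
i=11 t=14 v=2: → [13,16); WM=12
i=12 t=14 v=8: → [13,16); WM=12
i=13 t=12 v=5: → [10,16); WM=12
i=14 t=15 v=8: → [10,17); WM=13
i=15 t=16 v=6: → [10,18); WM=14
i=16 t=18 v=4: → [18,20); WM=16
i=17 t=15 v=7: DROP (t<16-0); WM=16
i=18 t=19 v=8: → [18,21); WM=17
i=19 t=21 v=3: → [21,23); WM=19
i=20 t=16 v=1: DROP (t<19-0); WM=19
i=21 t=24 v=1: → [24,26); WM=22
i=22 t=18 v=3: DROP (t<22-0); WM=22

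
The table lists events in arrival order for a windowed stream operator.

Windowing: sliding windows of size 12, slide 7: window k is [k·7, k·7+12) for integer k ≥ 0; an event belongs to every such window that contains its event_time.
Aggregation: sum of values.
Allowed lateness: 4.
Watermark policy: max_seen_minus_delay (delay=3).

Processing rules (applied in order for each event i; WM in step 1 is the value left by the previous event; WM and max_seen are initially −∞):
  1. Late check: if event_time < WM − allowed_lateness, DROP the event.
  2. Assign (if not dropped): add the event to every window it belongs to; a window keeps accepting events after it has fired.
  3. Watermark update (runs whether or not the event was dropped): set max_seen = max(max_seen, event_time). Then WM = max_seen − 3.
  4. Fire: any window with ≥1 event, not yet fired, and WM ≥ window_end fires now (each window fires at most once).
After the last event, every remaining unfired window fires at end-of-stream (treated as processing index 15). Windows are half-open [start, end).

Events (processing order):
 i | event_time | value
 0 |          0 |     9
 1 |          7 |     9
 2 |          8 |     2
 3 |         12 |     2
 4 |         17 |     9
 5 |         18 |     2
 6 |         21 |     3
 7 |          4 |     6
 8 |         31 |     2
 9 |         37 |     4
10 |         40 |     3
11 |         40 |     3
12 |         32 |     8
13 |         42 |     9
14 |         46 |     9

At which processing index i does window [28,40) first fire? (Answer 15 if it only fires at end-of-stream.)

14

i=0 t=0 v=9: → [0,12); WM=-3
i=1 t=7 v=9: → [7,19),[0,12); WM=4
i=2 t=8 v=2: → [7,19),[0,12); WM=5
i=3 t=12 v=2: → [7,19); WM=9
i=4 t=17 v=9: → [14,26),[7,19); WM=14; [0,12) fires=20
i=5 t=18 v=2: → [14,26),[7,19); WM=15
i=6 t=21 v=3: → [21,33),[14,26); WM=18
i=7 t=4 v=6: DROP (t<18-4); WM=18
i=8 t=31 v=2: → [28,40),[21,33); WM=28; [7,19) fires=24 [14,26) fires=14
i=9 t=37 v=4: → [35,47),[28,40); WM=34; [21,33) fires=5
i=10 t=40 v=3: → [35,47); WM=37
i=11 t=40 v=3: → [35,47); WM=37
i=12 t=32 v=8: DROP (t<37-4); WM=37
i=13 t=42 v=9: → [42,54),[35,47); WM=39
i=14 t=46 v=9: → [42,54),[35,47); WM=43; [28,40) fires=6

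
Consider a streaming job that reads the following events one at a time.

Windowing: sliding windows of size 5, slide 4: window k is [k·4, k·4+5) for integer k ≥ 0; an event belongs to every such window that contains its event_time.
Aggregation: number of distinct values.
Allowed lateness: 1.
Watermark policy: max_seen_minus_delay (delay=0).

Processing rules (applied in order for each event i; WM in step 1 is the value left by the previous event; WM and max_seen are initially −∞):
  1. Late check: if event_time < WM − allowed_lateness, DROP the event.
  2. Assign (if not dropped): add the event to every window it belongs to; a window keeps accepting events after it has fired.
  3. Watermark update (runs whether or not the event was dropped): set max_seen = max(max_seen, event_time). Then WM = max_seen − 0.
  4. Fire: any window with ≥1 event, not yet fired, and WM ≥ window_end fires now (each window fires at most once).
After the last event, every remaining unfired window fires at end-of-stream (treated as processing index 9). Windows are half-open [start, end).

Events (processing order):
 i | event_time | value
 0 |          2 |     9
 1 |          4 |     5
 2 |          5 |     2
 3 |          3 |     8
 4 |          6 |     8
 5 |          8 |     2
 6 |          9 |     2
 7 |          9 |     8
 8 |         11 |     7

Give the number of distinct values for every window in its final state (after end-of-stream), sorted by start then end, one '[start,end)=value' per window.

i=0 t=2 v=9: → [0,5); WM=2
i=1 t=4 v=5: → [4,9),[0,5); WM=4
i=2 t=5 v=2: → [4,9); WM=5; [0,5) fires=2
i=3 t=3 v=8: DROP (t<5-1); WM=5
i=4 t=6 v=8: → [4,9); WM=6
i=5 t=8 v=2: → [8,13),[4,9); WM=8
i=6 t=9 v=2: → [8,13); WM=9; [4,9) fires=3
i=7 t=9 v=8: → [8,13); WM=9
i=8 t=11 v=7: → [8,13); WM=11

[0,5)=2 [4,9)=3 [8,13)=3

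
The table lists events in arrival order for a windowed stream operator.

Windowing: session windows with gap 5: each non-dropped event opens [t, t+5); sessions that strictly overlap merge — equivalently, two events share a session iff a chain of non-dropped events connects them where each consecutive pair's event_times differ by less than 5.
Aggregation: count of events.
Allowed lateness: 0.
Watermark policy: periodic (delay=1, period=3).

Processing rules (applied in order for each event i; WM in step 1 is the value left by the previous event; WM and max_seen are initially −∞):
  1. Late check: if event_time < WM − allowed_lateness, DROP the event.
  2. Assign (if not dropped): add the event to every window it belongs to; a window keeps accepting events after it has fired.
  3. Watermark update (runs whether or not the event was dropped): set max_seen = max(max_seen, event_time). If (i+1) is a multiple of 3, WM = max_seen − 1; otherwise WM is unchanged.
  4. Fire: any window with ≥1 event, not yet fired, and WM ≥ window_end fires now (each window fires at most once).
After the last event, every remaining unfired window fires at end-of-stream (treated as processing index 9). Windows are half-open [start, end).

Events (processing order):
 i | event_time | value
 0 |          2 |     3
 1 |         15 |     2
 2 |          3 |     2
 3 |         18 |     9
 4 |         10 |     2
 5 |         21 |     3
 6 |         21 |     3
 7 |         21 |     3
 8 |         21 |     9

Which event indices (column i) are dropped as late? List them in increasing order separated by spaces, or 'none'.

i=0 t=2 v=3: → [2,7); WM=−∞
i=1 t=15 v=2: → [15,20); WM=−∞
i=2 t=3 v=2: → [2,8); WM=14
i=3 t=18 v=9: → [15,23); WM=14
i=4 t=10 v=2: DROP (t<14-0); WM=14
i=5 t=21 v=3: → [15,26); WM=20
i=6 t=21 v=3: → [15,26); WM=20
i=7 t=21 v=3: → [15,26); WM=20
i=8 t=21 v=9: → [15,26); WM=20

4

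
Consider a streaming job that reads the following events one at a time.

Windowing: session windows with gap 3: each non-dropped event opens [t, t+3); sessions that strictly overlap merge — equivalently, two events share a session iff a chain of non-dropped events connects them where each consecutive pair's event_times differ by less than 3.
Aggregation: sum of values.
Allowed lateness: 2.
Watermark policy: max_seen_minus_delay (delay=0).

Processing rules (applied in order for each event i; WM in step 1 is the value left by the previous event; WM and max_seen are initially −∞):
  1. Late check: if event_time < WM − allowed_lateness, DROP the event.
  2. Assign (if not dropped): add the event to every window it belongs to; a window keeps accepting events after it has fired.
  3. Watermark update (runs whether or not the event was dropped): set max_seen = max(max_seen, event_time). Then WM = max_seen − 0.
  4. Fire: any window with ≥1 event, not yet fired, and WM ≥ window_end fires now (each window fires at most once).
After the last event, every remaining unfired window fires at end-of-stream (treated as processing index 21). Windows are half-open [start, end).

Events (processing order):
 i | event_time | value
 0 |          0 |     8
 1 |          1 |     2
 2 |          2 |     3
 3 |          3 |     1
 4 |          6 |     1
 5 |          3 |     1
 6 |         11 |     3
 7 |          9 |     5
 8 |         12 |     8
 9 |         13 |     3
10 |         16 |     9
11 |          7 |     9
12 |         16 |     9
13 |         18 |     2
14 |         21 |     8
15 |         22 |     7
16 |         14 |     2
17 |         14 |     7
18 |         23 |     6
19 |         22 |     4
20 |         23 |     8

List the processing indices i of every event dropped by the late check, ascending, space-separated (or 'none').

i=0 t=0 v=8: → [0,3); WM=0
i=1 t=1 v=2: → [0,4); WM=1
i=2 t=2 v=3: → [0,5); WM=2
i=3 t=3 v=1: → [0,6); WM=3
i=4 t=6 v=1: → [6,9); WM=6
i=5 t=3 v=1: DROP (t<6-2); WM=6
i=6 t=11 v=3: → [11,14); WM=11
i=7 t=9 v=5: → [9,14); WM=11
i=8 t=12 v=8: → [9,15); WM=12
i=9 t=13 v=3: → [9,16); WM=13
i=10 t=16 v=9: → [16,19); WM=16
i=11 t=7 v=9: DROP (t<16-2); WM=16
i=12 t=16 v=9: → [16,19); WM=16
i=13 t=18 v=2: → [16,21); WM=18
i=14 t=21 v=8: → [21,24); WM=21
i=15 t=22 v=7: → [21,25); WM=22
i=16 t=14 v=2: DROP (t<22-2); WM=22
i=17 t=14 v=7: DROP (t<22-2); WM=22
i=18 t=23 v=6: → [21,26); WM=23
i=19 t=22 v=4: → [21,26); WM=23
i=20 t=23 v=8: → [21,26); WM=23

5 11 16 17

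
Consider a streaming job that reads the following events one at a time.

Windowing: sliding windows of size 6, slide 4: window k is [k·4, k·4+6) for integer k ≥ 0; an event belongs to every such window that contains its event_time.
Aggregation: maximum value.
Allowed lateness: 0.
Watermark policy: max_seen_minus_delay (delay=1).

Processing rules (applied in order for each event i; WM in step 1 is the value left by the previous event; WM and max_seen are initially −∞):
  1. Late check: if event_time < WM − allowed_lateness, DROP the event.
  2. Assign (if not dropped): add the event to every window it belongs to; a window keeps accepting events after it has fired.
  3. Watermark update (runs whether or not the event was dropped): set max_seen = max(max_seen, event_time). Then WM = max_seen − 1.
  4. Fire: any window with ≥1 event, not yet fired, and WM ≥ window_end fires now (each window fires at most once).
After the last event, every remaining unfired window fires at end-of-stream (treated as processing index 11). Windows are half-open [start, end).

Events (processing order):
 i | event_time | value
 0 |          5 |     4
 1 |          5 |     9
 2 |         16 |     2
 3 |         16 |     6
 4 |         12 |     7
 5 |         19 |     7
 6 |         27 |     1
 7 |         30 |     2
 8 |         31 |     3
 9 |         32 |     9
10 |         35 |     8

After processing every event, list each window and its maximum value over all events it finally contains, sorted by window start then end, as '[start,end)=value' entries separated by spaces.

i=0 t=5 v=4: → [4,10),[0,6); WM=4
i=1 t=5 v=9: → [4,10),[0,6); WM=4
i=2 t=16 v=2: → [16,22),[12,18); WM=15; [0,6) fires=9 [4,10) fires=9
i=3 t=16 v=6: → [16,22),[12,18); WM=15
i=4 t=12 v=7: DROP (t<15-0); WM=15
i=5 t=19 v=7: → [16,22); WM=18; [12,18) fires=6
i=6 t=27 v=1: → [24,30); WM=26; [16,22) fires=7
i=7 t=30 v=2: → [28,34); WM=29
i=8 t=31 v=3: → [28,34); WM=30; [24,30) fires=1
i=9 t=32 v=9: → [32,38),[28,34); WM=31
i=10 t=35 v=8: → [32,38); WM=34; [28,34) fires=9

[0,6)=9 [4,10)=9 [12,18)=6 [16,22)=7 [24,30)=1 [28,34)=9 [32,38)=9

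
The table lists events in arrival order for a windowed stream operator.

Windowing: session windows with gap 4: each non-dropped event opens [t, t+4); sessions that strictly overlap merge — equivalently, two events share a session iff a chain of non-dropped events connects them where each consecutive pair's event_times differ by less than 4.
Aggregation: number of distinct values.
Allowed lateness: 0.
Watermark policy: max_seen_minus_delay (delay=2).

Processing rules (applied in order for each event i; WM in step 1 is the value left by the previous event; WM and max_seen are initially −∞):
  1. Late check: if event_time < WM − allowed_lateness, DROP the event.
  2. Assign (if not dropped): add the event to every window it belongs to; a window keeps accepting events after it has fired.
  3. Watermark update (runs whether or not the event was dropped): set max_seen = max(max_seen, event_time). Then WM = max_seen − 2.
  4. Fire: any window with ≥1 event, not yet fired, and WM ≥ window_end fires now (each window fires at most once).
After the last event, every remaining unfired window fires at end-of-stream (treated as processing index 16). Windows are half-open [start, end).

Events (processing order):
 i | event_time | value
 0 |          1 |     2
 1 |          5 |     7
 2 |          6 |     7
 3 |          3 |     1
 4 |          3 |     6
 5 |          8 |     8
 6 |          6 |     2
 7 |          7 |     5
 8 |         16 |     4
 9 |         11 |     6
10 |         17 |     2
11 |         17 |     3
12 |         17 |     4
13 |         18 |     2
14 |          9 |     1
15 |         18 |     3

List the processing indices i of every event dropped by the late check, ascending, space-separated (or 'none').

3 4 9 14

i=0 t=1 v=2: → [1,5); WM=-1
i=1 t=5 v=7: → [5,9); WM=3
i=2 t=6 v=7: → [5,10); WM=4
i=3 t=3 v=1: DROP (t<4-0); WM=4
i=4 t=3 v=6: DROP (t<4-0); WM=4
i=5 t=8 v=8: → [5,12); WM=6
i=6 t=6 v=2: → [5,12); WM=6
i=7 t=7 v=5: → [5,12); WM=6
i=8 t=16 v=4: → [16,20); WM=14
i=9 t=11 v=6: DROP (t<14-0); WM=14
i=10 t=17 v=2: → [16,21); WM=15
i=11 t=17 v=3: → [16,21); WM=15
i=12 t=17 v=4: → [16,21); WM=15
i=13 t=18 v=2: → [16,22); WM=16
i=14 t=9 v=1: DROP (t<16-0); WM=16
i=15 t=18 v=3: → [16,22); WM=16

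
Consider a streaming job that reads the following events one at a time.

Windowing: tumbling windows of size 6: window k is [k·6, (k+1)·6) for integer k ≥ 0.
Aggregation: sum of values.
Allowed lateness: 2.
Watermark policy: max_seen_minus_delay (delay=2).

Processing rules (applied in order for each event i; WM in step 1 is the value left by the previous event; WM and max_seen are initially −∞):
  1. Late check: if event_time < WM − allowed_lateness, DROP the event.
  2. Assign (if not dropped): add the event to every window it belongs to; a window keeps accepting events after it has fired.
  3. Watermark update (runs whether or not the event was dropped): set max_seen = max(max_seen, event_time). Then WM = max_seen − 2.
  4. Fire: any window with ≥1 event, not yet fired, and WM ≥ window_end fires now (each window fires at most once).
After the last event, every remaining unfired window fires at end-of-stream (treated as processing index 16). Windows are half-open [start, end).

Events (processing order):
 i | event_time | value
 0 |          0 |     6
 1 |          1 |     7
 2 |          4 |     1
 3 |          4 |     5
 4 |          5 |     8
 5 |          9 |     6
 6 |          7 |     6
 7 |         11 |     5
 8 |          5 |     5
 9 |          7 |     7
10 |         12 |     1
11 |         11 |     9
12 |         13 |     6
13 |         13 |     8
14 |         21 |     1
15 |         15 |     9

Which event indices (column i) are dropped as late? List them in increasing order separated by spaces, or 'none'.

8 15

i=0 t=0 v=6: → [0,6); WM=-2
i=1 t=1 v=7: → [0,6); WM=-1
i=2 t=4 v=1: → [0,6); WM=2
i=3 t=4 v=5: → [0,6); WM=2
i=4 t=5 v=8: → [0,6); WM=3
i=5 t=9 v=6: → [6,12); WM=7; [0,6) fires=27
i=6 t=7 v=6: → [6,12); WM=7
i=7 t=11 v=5: → [6,12); WM=9
i=8 t=5 v=5: DROP (t<9-2); WM=9
i=9 t=7 v=7: → [6,12); WM=9
i=10 t=12 v=1: → [12,18); WM=10
i=11 t=11 v=9: → [6,12); WM=10
i=12 t=13 v=6: → [12,18); WM=11
i=13 t=13 v=8: → [12,18); WM=11
i=14 t=21 v=1: → [18,24); WM=19; [6,12) fires=33 [12,18) fires=15
i=15 t=15 v=9: DROP (t<19-2); WM=19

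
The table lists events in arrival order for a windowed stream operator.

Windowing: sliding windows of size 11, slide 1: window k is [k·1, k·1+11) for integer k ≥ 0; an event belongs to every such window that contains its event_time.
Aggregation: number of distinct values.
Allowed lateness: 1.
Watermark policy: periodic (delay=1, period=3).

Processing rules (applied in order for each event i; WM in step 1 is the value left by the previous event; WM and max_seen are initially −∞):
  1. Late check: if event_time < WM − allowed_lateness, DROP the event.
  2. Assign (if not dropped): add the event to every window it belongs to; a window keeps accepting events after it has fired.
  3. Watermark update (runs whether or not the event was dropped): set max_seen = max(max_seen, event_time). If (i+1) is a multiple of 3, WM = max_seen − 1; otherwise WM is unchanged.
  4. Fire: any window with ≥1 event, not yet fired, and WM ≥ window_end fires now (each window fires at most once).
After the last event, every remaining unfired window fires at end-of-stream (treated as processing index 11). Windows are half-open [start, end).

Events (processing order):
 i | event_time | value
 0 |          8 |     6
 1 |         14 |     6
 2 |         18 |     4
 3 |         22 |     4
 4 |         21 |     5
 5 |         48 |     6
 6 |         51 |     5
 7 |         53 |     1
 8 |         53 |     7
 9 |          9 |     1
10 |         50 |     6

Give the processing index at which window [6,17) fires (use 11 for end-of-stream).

2

i=0 t=8 v=6: → [8,19),[7,18),[6,17),[5,16),[4,15),[3,14),[2,13),[1,12),[0,11); WM=−∞
i=1 t=14 v=6: → [14,25),[13,24),[12,23),[11,22),[10,21),[9,20),[8,19),[7,18),[6,17),[5,16),[4,15); WM=−∞
i=2 t=18 v=4: → [18,29),[17,28),[16,27),[15,26),[14,25),[13,24),[12,23),[11,22),[10,21),[9,20),[8,19); WM=17; [0,11) fires=1 [1,12) fires=1 [2,13) fires=1 [3,14) fires=1 [4,15) fires=1 [5,16) fires=1 [6,17) fires=1
i=3 t=22 v=4: → [22,33),[21,32),[20,31),[19,30),[18,29),[17,28),[16,27),[15,26),[14,25),[13,24),[12,23); WM=17
i=4 t=21 v=5: → [21,32),[20,31),[19,30),[18,29),[17,28),[16,27),[15,26),[14,25),[13,24),[12,23),[11,22); WM=17
i=5 t=48 v=6: → [48,59),[47,58),[46,57),[45,56),[44,55),[43,54),[42,53),[41,52),[40,51),[39,50),[38,49); WM=47; [7,18) fires=1 [8,19) fires=2 [9,20) fires=2 [10,21) fires=2 [11,22) fires=3 [12,23) fires=3 [13,24) fires=3 [14,25) fires=3 [15,26) fires=2 [16,27) fires=2 [17,28) fires=2 [18,29) fires=2 [19,30) fires=2 [20,31) fires=2 [21,32) fires=2 [22,33) fires=1
i=6 t=51 v=5: → [51,62),[50,61),[49,60),[48,59),[47,58),[46,57),[45,56),[44,55),[43,54),[42,53),[41,52); WM=47
i=7 t=53 v=1: → [53,64),[52,63),[51,62),[50,61),[49,60),[48,59),[47,58),[46,57),[45,56),[44,55),[43,54); WM=47
i=8 t=53 v=7: → [53,64),[52,63),[51,62),[50,61),[49,60),[48,59),[47,58),[46,57),[45,56),[44,55),[43,54); WM=52; [38,49) fires=1 [39,50) fires=1 [40,51) fires=1 [41,52) fires=2
i=9 t=9 v=1: DROP (t<52-1); WM=52
i=10 t=50 v=6: DROP (t<52-1); WM=52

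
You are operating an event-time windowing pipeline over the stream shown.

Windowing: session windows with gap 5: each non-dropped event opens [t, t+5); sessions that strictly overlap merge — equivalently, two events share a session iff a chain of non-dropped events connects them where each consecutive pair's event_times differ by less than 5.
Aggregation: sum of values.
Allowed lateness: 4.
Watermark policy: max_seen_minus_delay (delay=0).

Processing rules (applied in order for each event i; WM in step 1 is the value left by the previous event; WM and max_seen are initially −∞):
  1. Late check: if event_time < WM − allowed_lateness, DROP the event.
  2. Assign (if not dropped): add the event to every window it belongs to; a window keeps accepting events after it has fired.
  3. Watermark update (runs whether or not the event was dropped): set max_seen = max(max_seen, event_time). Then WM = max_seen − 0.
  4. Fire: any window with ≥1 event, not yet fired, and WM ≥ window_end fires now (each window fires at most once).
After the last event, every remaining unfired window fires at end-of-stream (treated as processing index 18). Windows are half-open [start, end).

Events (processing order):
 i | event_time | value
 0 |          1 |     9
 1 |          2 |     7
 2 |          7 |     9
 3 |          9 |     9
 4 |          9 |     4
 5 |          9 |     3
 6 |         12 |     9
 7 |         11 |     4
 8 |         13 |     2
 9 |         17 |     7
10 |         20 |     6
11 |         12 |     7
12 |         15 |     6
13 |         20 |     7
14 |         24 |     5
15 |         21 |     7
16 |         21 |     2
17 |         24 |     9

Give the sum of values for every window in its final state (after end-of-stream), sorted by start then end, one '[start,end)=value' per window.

i=0 t=1 v=9: → [1,6); WM=1
i=1 t=2 v=7: → [1,7); WM=2
i=2 t=7 v=9: → [7,12); WM=7
i=3 t=9 v=9: → [7,14); WM=9
i=4 t=9 v=4: → [7,14); WM=9
i=5 t=9 v=3: → [7,14); WM=9
i=6 t=12 v=9: → [7,17); WM=12
i=7 t=11 v=4: → [7,17); WM=12
i=8 t=13 v=2: → [7,18); WM=13
i=9 t=17 v=7: → [7,22); WM=17
i=10 t=20 v=6: → [7,25); WM=20
i=11 t=12 v=7: DROP (t<20-4); WM=20
i=12 t=15 v=6: DROP (t<20-4); WM=20
i=13 t=20 v=7: → [7,25); WM=20
i=14 t=24 v=5: → [7,29); WM=24
i=15 t=21 v=7: → [7,29); WM=24
i=16 t=21 v=2: → [7,29); WM=24
i=17 t=24 v=9: → [7,29); WM=24

[1,7)=16 [7,29)=83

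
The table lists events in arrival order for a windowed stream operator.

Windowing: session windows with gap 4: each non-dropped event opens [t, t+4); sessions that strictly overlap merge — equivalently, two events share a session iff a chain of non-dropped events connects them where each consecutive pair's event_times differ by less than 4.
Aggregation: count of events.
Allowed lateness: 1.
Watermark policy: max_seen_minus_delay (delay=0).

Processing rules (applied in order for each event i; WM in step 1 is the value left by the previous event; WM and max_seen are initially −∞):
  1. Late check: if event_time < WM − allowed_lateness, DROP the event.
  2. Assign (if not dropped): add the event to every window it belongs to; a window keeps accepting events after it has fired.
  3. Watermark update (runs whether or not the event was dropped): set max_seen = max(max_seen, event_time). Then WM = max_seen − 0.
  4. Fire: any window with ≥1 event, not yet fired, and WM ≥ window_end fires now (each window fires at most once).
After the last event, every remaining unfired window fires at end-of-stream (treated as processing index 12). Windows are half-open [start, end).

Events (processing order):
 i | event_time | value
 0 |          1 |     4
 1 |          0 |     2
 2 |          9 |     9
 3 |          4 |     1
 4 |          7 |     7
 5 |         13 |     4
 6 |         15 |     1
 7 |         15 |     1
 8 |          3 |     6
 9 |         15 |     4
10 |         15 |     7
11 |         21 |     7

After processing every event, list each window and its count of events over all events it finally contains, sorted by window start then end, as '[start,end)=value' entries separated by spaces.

[0,5)=2 [9,13)=1 [13,19)=5 [21,25)=1

i=0 t=1 v=4: → [1,5); WM=1
i=1 t=0 v=2: → [0,5); WM=1
i=2 t=9 v=9: → [9,13); WM=9
i=3 t=4 v=1: DROP (t<9-1); WM=9
i=4 t=7 v=7: DROP (t<9-1); WM=9
i=5 t=13 v=4: → [13,17); WM=13
i=6 t=15 v=1: → [13,19); WM=15
i=7 t=15 v=1: → [13,19); WM=15
i=8 t=3 v=6: DROP (t<15-1); WM=15
i=9 t=15 v=4: → [13,19); WM=15
i=10 t=15 v=7: → [13,19); WM=15
i=11 t=21 v=7: → [21,25); WM=21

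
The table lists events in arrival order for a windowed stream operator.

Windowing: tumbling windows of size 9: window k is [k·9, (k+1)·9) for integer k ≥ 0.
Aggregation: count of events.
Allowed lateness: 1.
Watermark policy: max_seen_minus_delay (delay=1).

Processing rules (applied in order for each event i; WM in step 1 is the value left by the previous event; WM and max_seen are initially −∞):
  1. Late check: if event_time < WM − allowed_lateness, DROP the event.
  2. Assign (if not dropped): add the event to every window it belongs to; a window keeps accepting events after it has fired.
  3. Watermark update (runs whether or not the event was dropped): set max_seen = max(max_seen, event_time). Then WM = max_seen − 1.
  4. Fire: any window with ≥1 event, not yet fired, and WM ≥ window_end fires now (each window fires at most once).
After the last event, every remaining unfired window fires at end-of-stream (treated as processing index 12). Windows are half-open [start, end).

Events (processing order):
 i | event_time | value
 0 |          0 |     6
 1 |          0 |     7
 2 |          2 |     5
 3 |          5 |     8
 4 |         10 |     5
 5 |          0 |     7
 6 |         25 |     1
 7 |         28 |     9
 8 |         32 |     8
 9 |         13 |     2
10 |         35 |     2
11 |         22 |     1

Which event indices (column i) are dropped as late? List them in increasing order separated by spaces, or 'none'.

5 9 11

i=0 t=0 v=6: → [0,9); WM=-1
i=1 t=0 v=7: → [0,9); WM=-1
i=2 t=2 v=5: → [0,9); WM=1
i=3 t=5 v=8: → [0,9); WM=4
i=4 t=10 v=5: → [9,18); WM=9; [0,9) fires=4
i=5 t=0 v=7: DROP (t<9-1); WM=9
i=6 t=25 v=1: → [18,27); WM=24; [9,18) fires=1
i=7 t=28 v=9: → [27,36); WM=27; [18,27) fires=1
i=8 t=32 v=8: → [27,36); WM=31
i=9 t=13 v=2: DROP (t<31-1); WM=31
i=10 t=35 v=2: → [27,36); WM=34
i=11 t=22 v=1: DROP (t<34-1); WM=34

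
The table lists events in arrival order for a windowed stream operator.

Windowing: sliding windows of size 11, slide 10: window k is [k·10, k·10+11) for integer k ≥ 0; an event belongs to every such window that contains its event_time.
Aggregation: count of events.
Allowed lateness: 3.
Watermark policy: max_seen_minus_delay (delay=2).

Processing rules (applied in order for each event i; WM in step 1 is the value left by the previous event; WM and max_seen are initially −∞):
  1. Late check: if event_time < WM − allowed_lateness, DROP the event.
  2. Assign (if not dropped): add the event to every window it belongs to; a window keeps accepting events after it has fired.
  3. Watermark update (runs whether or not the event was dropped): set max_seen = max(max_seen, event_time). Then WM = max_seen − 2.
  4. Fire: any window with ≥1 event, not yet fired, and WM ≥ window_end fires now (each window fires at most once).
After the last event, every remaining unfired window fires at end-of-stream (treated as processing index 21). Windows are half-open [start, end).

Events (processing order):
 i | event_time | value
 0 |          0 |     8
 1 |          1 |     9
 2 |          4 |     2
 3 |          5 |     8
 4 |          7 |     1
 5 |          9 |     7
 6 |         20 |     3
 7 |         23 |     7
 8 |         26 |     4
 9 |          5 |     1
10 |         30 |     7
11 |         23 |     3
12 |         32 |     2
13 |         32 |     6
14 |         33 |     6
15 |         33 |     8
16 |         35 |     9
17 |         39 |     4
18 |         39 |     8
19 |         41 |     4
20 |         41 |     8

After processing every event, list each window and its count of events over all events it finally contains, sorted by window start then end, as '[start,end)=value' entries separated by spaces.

i=0 t=0 v=8: → [0,11); WM=-2
i=1 t=1 v=9: → [0,11); WM=-1
i=2 t=4 v=2: → [0,11); WM=2
i=3 t=5 v=8: → [0,11); WM=3
i=4 t=7 v=1: → [0,11); WM=5
i=5 t=9 v=7: → [0,11); WM=7
i=6 t=20 v=3: → [20,31),[10,21); WM=18; [0,11) fires=6
i=7 t=23 v=7: → [20,31); WM=21; [10,21) fires=1
i=8 t=26 v=4: → [20,31); WM=24
i=9 t=5 v=1: DROP (t<24-3); WM=24
i=10 t=30 v=7: → [30,41),[20,31); WM=28
i=11 t=23 v=3: DROP (t<28-3); WM=28
i=12 t=32 v=2: → [30,41); WM=30
i=13 t=32 v=6: → [30,41); WM=30
i=14 t=33 v=6: → [30,41); WM=31; [20,31) fires=4
i=15 t=33 v=8: → [30,41); WM=31
i=16 t=35 v=9: → [30,41); WM=33
i=17 t=39 v=4: → [30,41); WM=37
i=18 t=39 v=8: → [30,41); WM=37
i=19 t=41 v=4: → [40,51); WM=39
i=20 t=41 v=8: → [40,51); WM=39

[0,11)=6 [10,21)=1 [20,31)=4 [30,41)=8 [40,51)=2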